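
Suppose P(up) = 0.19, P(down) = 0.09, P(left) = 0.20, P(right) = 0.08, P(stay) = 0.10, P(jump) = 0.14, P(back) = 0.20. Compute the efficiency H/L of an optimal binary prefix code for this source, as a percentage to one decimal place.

98.1%

Entropy H = −Σ p log₂ p ≈ 2.7175 bits.
Huffman merges: 2/25+9/100→17/100; 1/10+7/50→6/25; 17/100+19/100→9/25; 1/5+1/5→2/5; 6/25+9/25→3/5; 2/5+3/5→1. L = 277/100 ≈ 2.7700.
Efficiency = H/L = 2.7175/2.7700 = 98.1%.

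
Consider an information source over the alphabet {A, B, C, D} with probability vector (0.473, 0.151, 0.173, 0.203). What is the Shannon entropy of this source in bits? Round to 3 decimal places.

H = −Σ pᵢ log₂ pᵢ.
−0.473·log₂(0.473) = 0.5109
−0.151·log₂(0.151) = 0.4118
−0.173·log₂(0.173) = 0.4379
−0.203·log₂(0.203) = 0.4670
Sum ≈ 1.8276 → 1.828 bits.

1.828 bits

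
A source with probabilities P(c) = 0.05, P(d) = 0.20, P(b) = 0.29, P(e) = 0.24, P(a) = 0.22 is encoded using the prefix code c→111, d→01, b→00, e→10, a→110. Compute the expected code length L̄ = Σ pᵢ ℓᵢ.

L̄ = Σ pᵢ·ℓᵢ = 0.05·3 + 0.20·2 + 0.29·2 + 0.24·2 + 0.22·3 = 2.27 bits/symbol.

2.27 bits/symbol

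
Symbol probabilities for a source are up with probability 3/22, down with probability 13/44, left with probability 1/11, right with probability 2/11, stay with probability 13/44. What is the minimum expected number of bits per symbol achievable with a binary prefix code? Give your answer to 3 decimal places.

Repeatedly combine the two least-probable nodes; the expected code length is the sum of the merged weights.
merge 1/11 + 3/22 → 5/22
merge 2/11 + 5/22 → 9/22
merge 13/44 + 13/44 → 13/22
merge 9/22 + 13/22 → 1
L = 5/22 + 9/22 + 13/22 + 1 = 49/22 ≈ 2.227 bits/symbol.

2.227 bits/symbol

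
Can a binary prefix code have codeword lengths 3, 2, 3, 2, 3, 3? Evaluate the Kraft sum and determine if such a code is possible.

With common denominator 2^3 = 8: Σ 2^(−ℓᵢ) = 1/8 + 2/8 + 1/8 + 2/8 + 1/8 + 1/8 = 8/8 = 1.
Kraft's inequality requires Σ ≤ 1; here Σ = 1 ≤ 1, so such a prefix code exists.

1; yes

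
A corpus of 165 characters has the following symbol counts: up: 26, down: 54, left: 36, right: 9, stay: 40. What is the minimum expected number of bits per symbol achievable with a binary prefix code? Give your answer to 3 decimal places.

Probabilities are the counts divided by 165.
Repeatedly combine the two least-probable nodes; the expected code length is the sum of the merged weights.
merge 3/55 + 26/165 → 7/33
merge 7/33 + 12/55 → 71/165
merge 8/33 + 18/55 → 94/165
merge 71/165 + 94/165 → 1
L = 7/33 + 71/165 + 94/165 + 1 = 73/33 ≈ 2.212 bits/symbol.

2.212 bits/symbol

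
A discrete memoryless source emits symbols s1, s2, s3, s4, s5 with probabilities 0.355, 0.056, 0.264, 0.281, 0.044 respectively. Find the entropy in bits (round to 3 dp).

H = −Σ pᵢ log₂ pᵢ.
−0.355·log₂(0.355) = 0.5304
−0.056·log₂(0.056) = 0.2329
−0.264·log₂(0.264) = 0.5072
−0.281·log₂(0.281) = 0.5146
−0.044·log₂(0.044) = 0.1983
Sum ≈ 1.9834 → 1.983 bits.

1.983 bits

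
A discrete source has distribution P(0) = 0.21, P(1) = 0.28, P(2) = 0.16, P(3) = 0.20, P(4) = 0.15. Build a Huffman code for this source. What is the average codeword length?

Repeatedly combine the two least-probable nodes; the expected code length is the sum of the merged weights.
merge 3/20 + 4/25 → 31/100
merge 1/5 + 21/100 → 41/100
merge 7/25 + 31/100 → 59/100
merge 41/100 + 59/100 → 1
L = 31/100 + 41/100 + 59/100 + 1 = 231/100 = 2.31 bits/symbol.

2.31 bits/symbol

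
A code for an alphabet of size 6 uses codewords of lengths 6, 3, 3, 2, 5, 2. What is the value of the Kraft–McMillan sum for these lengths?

0.796875

With common denominator 2^6 = 64: Σ 2^(−ℓᵢ) = 1/64 + 8/64 + 8/64 + 16/64 + 2/64 + 16/64 = 51/64 = 0.796875.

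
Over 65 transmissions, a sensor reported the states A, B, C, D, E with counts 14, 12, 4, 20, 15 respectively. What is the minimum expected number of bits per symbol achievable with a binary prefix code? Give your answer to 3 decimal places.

Probabilities are the counts divided by 65.
Repeatedly combine the two least-probable nodes; the expected code length is the sum of the merged weights.
merge 4/65 + 12/65 → 16/65
merge 14/65 + 3/13 → 29/65
merge 16/65 + 4/13 → 36/65
merge 29/65 + 36/65 → 1
L = 16/65 + 29/65 + 36/65 + 1 = 146/65 ≈ 2.246 bits/symbol.

2.246 bits/symbol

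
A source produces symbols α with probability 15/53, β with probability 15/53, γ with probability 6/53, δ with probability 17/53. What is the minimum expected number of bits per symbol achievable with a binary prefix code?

Repeatedly combine the two least-probable nodes; the expected code length is the sum of the merged weights.
merge 6/53 + 15/53 → 21/53
merge 15/53 + 17/53 → 32/53
merge 21/53 + 32/53 → 1
L = 21/53 + 32/53 + 1 = 2 bits/symbol.

2 bits/symbol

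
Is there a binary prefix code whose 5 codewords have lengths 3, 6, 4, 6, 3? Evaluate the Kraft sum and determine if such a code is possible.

0.34375; yes

With common denominator 2^6 = 64: Σ 2^(−ℓᵢ) = 8/64 + 1/64 + 4/64 + 1/64 + 8/64 = 22/64 = 0.34375.
Kraft's inequality requires Σ ≤ 1; here Σ = 0.34375 ≤ 1, so such a prefix code exists.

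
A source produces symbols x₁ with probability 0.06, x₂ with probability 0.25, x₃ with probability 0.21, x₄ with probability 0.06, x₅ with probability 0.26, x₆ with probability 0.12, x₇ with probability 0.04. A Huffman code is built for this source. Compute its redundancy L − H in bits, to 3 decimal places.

0.022 bits

Entropy H = −Σ p log₂ p ≈ 2.5180 bits.
Huffman merges: 1/25+3/50→1/10; 3/50+1/10→4/25; 3/25+4/25→7/25; 21/100+1/4→23/50; 13/50+7/25→27/50; 23/50+27/50→1. L = 127/50 ≈ 2.5400.
L − H = 2.5400 − 2.5180 = 0.022 bits.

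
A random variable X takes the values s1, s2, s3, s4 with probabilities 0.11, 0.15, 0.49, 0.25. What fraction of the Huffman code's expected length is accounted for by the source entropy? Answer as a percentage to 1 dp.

99.7%

Entropy H = −Σ p log₂ p ≈ 1.7651 bits.
Huffman merges: 11/100+3/20→13/50; 1/4+13/50→51/100; 49/100+51/100→1. L = 177/100 ≈ 1.7700.
Efficiency = H/L = 1.7651/1.7700 = 99.7%.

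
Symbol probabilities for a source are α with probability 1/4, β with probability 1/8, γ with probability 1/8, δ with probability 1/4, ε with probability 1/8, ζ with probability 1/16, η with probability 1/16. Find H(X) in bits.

2.625 bits

Each probability is a power of 1/2, so log₂(1/p) is an integer.
H = Σ p·log₂(1/p) = 1/4·2 + 1/8·3 + 1/8·3 + 1/4·2 + 1/8·3 + 1/16·4 + 1/16·4 = 2.625 bits.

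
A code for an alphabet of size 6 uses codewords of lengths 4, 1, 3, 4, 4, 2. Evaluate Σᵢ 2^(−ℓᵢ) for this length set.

With common denominator 2^4 = 16: Σ 2^(−ℓᵢ) = 1/16 + 8/16 + 2/16 + 1/16 + 1/16 + 4/16 = 17/16 = 1.0625.

1.0625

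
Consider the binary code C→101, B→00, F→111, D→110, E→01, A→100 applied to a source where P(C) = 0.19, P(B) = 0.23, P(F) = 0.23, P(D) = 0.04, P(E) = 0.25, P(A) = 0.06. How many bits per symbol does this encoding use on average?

2.52 bits/symbol

L̄ = Σ pᵢ·ℓᵢ = 0.19·3 + 0.23·2 + 0.23·3 + 0.04·3 + 0.25·2 + 0.06·3 = 2.52 bits/symbol.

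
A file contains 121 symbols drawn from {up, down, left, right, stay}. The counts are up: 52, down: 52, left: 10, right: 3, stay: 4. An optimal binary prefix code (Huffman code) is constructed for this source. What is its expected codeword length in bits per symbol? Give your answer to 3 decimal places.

Probabilities are the counts divided by 121.
Repeatedly combine the two least-probable nodes; the expected code length is the sum of the merged weights.
merge 3/121 + 4/121 → 7/121
merge 7/121 + 10/121 → 17/121
merge 17/121 + 52/121 → 69/121
merge 52/121 + 69/121 → 1
L = 7/121 + 17/121 + 69/121 + 1 = 214/121 ≈ 1.769 bits/symbol.

1.769 bits/symbol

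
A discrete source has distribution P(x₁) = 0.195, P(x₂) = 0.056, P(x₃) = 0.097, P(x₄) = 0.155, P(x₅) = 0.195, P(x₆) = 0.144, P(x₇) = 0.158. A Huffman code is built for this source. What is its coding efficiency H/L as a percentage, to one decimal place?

98.4%

Entropy H = −Σ p log₂ p ≈ 2.7193 bits.
Huffman merges: 7/125+97/1000→153/1000; 18/125+153/1000→297/1000; 31/200+79/500→313/1000; 39/200+39/200→39/100; 297/1000+313/1000→61/100; 39/100+61/100→1. L = 2763/1000 ≈ 2.7630.
Efficiency = H/L = 2.7193/2.7630 = 98.4%.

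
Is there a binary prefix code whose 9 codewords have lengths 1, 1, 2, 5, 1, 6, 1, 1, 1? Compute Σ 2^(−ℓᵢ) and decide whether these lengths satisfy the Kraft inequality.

With common denominator 2^6 = 64: Σ 2^(−ℓᵢ) = 32/64 + 32/64 + 16/64 + 2/64 + 32/64 + 1/64 + 32/64 + 32/64 + 32/64 = 211/64 = 3.296875.
Kraft's inequality requires Σ ≤ 1; here Σ = 3.296875 > 1, so no such prefix code exists.

3.296875; no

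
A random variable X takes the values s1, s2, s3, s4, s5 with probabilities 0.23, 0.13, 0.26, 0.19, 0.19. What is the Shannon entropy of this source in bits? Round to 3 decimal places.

2.286 bits

H = −Σ pᵢ log₂ pᵢ.
−0.23·log₂(0.23) = 0.4877
−0.13·log₂(0.13) = 0.3826
−0.26·log₂(0.26) = 0.5053
−0.19·log₂(0.19) = 0.4552
−0.19·log₂(0.19) = 0.4552
Sum ≈ 2.2861 → 2.286 bits.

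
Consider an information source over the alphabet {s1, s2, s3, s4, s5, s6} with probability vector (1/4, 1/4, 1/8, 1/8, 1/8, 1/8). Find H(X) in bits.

Each probability is a power of 1/2, so log₂(1/p) is an integer.
H = Σ p·log₂(1/p) = 1/4·2 + 1/4·2 + 1/8·3 + 1/8·3 + 1/8·3 + 1/8·3 = 2.5 bits.

2.5 bits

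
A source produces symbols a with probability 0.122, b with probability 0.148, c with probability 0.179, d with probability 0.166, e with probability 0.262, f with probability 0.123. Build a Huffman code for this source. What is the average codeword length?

Repeatedly combine the two least-probable nodes; the expected code length is the sum of the merged weights.
merge 61/500 + 123/1000 → 49/200
merge 37/250 + 83/500 → 157/500
merge 179/1000 + 49/200 → 53/125
merge 131/500 + 157/500 → 72/125
merge 53/125 + 72/125 → 1
L = 49/200 + 157/500 + 53/125 + 72/125 + 1 = 2559/1000 = 2.559 bits/symbol.

2.559 bits/symbol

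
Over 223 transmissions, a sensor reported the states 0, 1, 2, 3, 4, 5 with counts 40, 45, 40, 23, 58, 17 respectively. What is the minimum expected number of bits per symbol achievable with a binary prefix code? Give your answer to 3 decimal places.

Probabilities are the counts divided by 223.
Repeatedly combine the two least-probable nodes; the expected code length is the sum of the merged weights.
merge 17/223 + 23/223 → 40/223
merge 40/223 + 40/223 → 80/223
merge 40/223 + 45/223 → 85/223
merge 58/223 + 80/223 → 138/223
merge 85/223 + 138/223 → 1
L = 40/223 + 80/223 + 85/223 + 138/223 + 1 = 566/223 ≈ 2.538 bits/symbol.

2.538 bits/symbol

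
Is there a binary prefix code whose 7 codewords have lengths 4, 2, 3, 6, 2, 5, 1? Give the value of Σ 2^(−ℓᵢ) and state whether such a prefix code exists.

With common denominator 2^6 = 64: Σ 2^(−ℓᵢ) = 4/64 + 16/64 + 8/64 + 1/64 + 16/64 + 2/64 + 32/64 = 79/64 = 1.234375.
Kraft's inequality requires Σ ≤ 1; here Σ = 1.234375 > 1, so no such prefix code exists.

1.234375; no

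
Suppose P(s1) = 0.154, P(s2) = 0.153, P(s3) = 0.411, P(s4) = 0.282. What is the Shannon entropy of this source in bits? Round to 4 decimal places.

1.8723 bits

H = −Σ pᵢ log₂ pᵢ.
−0.154·log₂(0.154) = 0.4156
−0.153·log₂(0.153) = 0.4144
−0.411·log₂(0.411) = 0.5272
−0.282·log₂(0.282) = 0.5150
Sum ≈ 1.8723 → 1.8723 bits.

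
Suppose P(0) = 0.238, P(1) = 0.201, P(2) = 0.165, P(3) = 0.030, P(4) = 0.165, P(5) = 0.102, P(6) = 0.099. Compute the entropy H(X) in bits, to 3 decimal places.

2.634 bits

H = −Σ pᵢ log₂ pᵢ.
−0.238·log₂(0.238) = 0.4929
−0.201·log₂(0.201) = 0.4653
−0.165·log₂(0.165) = 0.4289
−0.030·log₂(0.030) = 0.1518
−0.165·log₂(0.165) = 0.4289
−0.102·log₂(0.102) = 0.3359
−0.099·log₂(0.099) = 0.3303
Sum ≈ 2.6340 → 2.634 bits.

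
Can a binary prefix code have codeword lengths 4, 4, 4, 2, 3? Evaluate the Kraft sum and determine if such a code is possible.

0.5625; yes

With common denominator 2^4 = 16: Σ 2^(−ℓᵢ) = 1/16 + 1/16 + 1/16 + 4/16 + 2/16 = 9/16 = 0.5625.
Kraft's inequality requires Σ ≤ 1; here Σ = 0.5625 ≤ 1, so such a prefix code exists.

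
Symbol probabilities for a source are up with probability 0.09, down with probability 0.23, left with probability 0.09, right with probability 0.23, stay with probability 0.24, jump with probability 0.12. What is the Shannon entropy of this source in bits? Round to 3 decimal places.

2.462 bits

H = −Σ pᵢ log₂ pᵢ.
−0.09·log₂(0.09) = 0.3127
−0.23·log₂(0.23) = 0.4877
−0.09·log₂(0.09) = 0.3127
−0.23·log₂(0.23) = 0.4877
−0.24·log₂(0.24) = 0.4941
−0.12·log₂(0.12) = 0.3671
Sum ≈ 2.4618 → 2.462 bits.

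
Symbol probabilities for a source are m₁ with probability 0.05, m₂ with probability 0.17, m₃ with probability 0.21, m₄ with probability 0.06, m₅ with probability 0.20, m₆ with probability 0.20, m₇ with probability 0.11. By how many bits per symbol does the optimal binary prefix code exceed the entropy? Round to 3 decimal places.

Entropy H = −Σ p log₂ p ≈ 2.6461 bits.
Huffman merges: 1/20+3/50→11/100; 11/100+11/100→11/50; 17/100+1/5→37/100; 1/5+21/100→41/100; 11/50+37/100→59/100; 41/100+59/100→1. L = 27/10 ≈ 2.7000.
L − H = 2.7000 − 2.6461 = 0.054 bits.

0.054 bits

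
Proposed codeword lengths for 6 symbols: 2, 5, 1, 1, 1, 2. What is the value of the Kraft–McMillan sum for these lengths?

2.03125

With common denominator 2^5 = 32: Σ 2^(−ℓᵢ) = 8/32 + 1/32 + 16/32 + 16/32 + 16/32 + 8/32 = 65/32 = 2.03125.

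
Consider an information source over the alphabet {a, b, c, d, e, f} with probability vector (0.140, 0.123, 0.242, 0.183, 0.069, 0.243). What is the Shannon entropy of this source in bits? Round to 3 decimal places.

H = −Σ pᵢ log₂ pᵢ.
−0.140·log₂(0.140) = 0.3971
−0.123·log₂(0.123) = 0.3719
−0.242·log₂(0.242) = 0.4954
−0.183·log₂(0.183) = 0.4484
−0.069·log₂(0.069) = 0.2662
−0.243·log₂(0.243) = 0.4960
Sum ≈ 2.4748 → 2.475 bits.

2.475 bits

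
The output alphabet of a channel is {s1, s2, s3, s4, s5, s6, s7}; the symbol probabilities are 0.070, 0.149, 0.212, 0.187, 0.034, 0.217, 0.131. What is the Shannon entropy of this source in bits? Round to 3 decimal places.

H = −Σ pᵢ log₂ pᵢ.
−0.070·log₂(0.070) = 0.2686
−0.149·log₂(0.149) = 0.4092
−0.212·log₂(0.212) = 0.4744
−0.187·log₂(0.187) = 0.4523
−0.034·log₂(0.034) = 0.1659
−0.217·log₂(0.217) = 0.4783
−0.131·log₂(0.131) = 0.3841
Sum ≈ 2.6329 → 2.633 bits.

2.633 bits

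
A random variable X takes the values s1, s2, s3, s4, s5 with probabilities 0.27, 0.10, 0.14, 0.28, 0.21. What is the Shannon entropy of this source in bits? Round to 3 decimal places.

H = −Σ pᵢ log₂ pᵢ.
−0.27·log₂(0.27) = 0.5100
−0.10·log₂(0.10) = 0.3322
−0.14·log₂(0.14) = 0.3971
−0.28·log₂(0.28) = 0.5142
−0.21·log₂(0.21) = 0.4728
Sum ≈ 2.2264 → 2.226 bits.

2.226 bits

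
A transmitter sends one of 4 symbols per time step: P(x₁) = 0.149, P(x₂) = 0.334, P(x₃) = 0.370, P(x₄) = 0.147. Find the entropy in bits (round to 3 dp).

H = −Σ pᵢ log₂ pᵢ.
−0.149·log₂(0.149) = 0.4092
−0.334·log₂(0.334) = 0.5284
−0.370·log₂(0.370) = 0.5307
−0.147·log₂(0.147) = 0.4066
Sum ≈ 1.8750 → 1.875 bits.

1.875 bits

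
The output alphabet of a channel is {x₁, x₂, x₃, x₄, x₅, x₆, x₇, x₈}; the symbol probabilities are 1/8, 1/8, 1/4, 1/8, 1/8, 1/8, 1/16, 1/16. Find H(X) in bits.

2.875 bits

Each probability is a power of 1/2, so log₂(1/p) is an integer.
H = Σ p·log₂(1/p) = 1/8·3 + 1/8·3 + 1/4·2 + 1/8·3 + 1/8·3 + 1/8·3 + 1/16·4 + 1/16·4 = 2.875 bits.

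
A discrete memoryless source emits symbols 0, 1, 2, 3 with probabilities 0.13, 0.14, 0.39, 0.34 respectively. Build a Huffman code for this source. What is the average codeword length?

1.88 bits/symbol

Repeatedly combine the two least-probable nodes; the expected code length is the sum of the merged weights.
merge 13/100 + 7/50 → 27/100
merge 27/100 + 17/50 → 61/100
merge 39/100 + 61/100 → 1
L = 27/100 + 61/100 + 1 = 47/25 = 1.88 bits/symbol.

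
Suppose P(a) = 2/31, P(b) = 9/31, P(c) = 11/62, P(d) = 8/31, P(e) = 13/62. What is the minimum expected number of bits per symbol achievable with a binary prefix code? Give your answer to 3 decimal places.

Repeatedly combine the two least-probable nodes; the expected code length is the sum of the merged weights.
merge 2/31 + 11/62 → 15/62
merge 13/62 + 15/62 → 14/31
merge 8/31 + 9/31 → 17/31
merge 14/31 + 17/31 → 1
L = 15/62 + 14/31 + 17/31 + 1 = 139/62 ≈ 2.242 bits/symbol.

2.242 bits/symbol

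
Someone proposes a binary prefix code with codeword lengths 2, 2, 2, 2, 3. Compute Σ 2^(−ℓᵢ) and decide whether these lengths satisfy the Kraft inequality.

1.125; no

With common denominator 2^3 = 8: Σ 2^(−ℓᵢ) = 2/8 + 2/8 + 2/8 + 2/8 + 1/8 = 9/8 = 1.125.
Kraft's inequality requires Σ ≤ 1; here Σ = 1.125 > 1, so no such prefix code exists.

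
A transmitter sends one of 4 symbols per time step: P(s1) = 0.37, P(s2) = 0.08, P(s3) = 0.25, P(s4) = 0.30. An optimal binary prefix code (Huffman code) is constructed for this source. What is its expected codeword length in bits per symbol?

Repeatedly combine the two least-probable nodes; the expected code length is the sum of the merged weights.
merge 2/25 + 1/4 → 33/100
merge 3/10 + 33/100 → 63/100
merge 37/100 + 63/100 → 1
L = 33/100 + 63/100 + 1 = 49/25 = 1.96 bits/symbol.

1.96 bits/symbol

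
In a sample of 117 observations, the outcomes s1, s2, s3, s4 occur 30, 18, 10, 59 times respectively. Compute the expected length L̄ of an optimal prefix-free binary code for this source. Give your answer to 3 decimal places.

Probabilities are the counts divided by 117.
Repeatedly combine the two least-probable nodes; the expected code length is the sum of the merged weights.
merge 10/117 + 2/13 → 28/117
merge 28/117 + 10/39 → 58/117
merge 58/117 + 59/117 → 1
L = 28/117 + 58/117 + 1 = 203/117 ≈ 1.735 bits/symbol.

1.735 bits/symbol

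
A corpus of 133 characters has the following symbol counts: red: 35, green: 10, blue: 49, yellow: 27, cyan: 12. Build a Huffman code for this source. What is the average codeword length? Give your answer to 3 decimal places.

2.165 bits/symbol

Probabilities are the counts divided by 133.
Repeatedly combine the two least-probable nodes; the expected code length is the sum of the merged weights.
merge 10/133 + 12/133 → 22/133
merge 22/133 + 27/133 → 7/19
merge 5/19 + 7/19 → 12/19
merge 7/19 + 12/19 → 1
L = 22/133 + 7/19 + 12/19 + 1 = 288/133 ≈ 2.165 bits/symbol.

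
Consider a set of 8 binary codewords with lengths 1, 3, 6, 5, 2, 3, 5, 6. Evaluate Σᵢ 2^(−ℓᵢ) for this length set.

1.09375

With common denominator 2^6 = 64: Σ 2^(−ℓᵢ) = 32/64 + 8/64 + 1/64 + 2/64 + 16/64 + 8/64 + 2/64 + 1/64 = 70/64 = 1.09375.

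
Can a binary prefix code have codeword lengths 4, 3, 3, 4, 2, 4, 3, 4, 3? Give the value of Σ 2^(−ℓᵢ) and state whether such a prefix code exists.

With common denominator 2^4 = 16: Σ 2^(−ℓᵢ) = 1/16 + 2/16 + 2/16 + 1/16 + 4/16 + 1/16 + 2/16 + 1/16 + 2/16 = 16/16 = 1.
Kraft's inequality requires Σ ≤ 1; here Σ = 1 ≤ 1, so such a prefix code exists.

1; yes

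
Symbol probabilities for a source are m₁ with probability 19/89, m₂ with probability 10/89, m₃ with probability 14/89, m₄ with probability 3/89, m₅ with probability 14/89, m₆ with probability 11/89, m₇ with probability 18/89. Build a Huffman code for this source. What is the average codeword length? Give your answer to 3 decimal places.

Repeatedly combine the two least-probable nodes; the expected code length is the sum of the merged weights.
merge 3/89 + 10/89 → 13/89
merge 11/89 + 13/89 → 24/89
merge 14/89 + 14/89 → 28/89
merge 18/89 + 19/89 → 37/89
merge 24/89 + 28/89 → 52/89
merge 37/89 + 52/89 → 1
L = 13/89 + 24/89 + 28/89 + 37/89 + 52/89 + 1 = 243/89 ≈ 2.730 bits/symbol.

2.730 bits/symbol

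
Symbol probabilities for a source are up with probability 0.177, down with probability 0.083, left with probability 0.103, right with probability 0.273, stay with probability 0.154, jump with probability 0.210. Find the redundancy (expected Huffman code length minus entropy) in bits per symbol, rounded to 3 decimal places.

Entropy H = −Σ p log₂ p ≈ 2.4778 bits.
Huffman merges: 83/1000+103/1000→93/500; 77/500+177/1000→331/1000; 93/500+21/100→99/250; 273/1000+331/1000→151/250; 99/250+151/250→1. L = 2517/1000 ≈ 2.5170.
L − H = 2.5170 − 2.4778 = 0.039 bits.

0.039 bits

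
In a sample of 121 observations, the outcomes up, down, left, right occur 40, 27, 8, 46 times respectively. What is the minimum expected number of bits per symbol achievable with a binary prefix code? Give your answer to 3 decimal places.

Probabilities are the counts divided by 121.
Repeatedly combine the two least-probable nodes; the expected code length is the sum of the merged weights.
merge 8/121 + 27/121 → 35/121
merge 35/121 + 40/121 → 75/121
merge 46/121 + 75/121 → 1
L = 35/121 + 75/121 + 1 = 21/11 ≈ 1.909 bits/symbol.

1.909 bits/symbol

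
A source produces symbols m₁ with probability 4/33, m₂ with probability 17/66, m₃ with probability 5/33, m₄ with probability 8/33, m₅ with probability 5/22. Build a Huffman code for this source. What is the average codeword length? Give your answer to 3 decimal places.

2.273 bits/symbol

Repeatedly combine the two least-probable nodes; the expected code length is the sum of the merged weights.
merge 4/33 + 5/33 → 3/11
merge 5/22 + 8/33 → 31/66
merge 17/66 + 3/11 → 35/66
merge 31/66 + 35/66 → 1
L = 3/11 + 31/66 + 35/66 + 1 = 25/11 ≈ 2.273 bits/symbol.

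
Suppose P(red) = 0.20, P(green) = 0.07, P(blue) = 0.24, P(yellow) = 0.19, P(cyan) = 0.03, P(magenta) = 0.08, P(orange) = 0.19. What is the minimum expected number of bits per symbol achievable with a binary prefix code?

Repeatedly combine the two least-probable nodes; the expected code length is the sum of the merged weights.
merge 3/100 + 7/100 → 1/10
merge 2/25 + 1/10 → 9/50
merge 9/50 + 19/100 → 37/100
merge 19/100 + 1/5 → 39/100
merge 6/25 + 37/100 → 61/100
merge 39/100 + 61/100 → 1
L = 1/10 + 9/50 + 37/100 + 39/100 + 61/100 + 1 = 53/20 = 2.65 bits/symbol.

2.65 bits/symbol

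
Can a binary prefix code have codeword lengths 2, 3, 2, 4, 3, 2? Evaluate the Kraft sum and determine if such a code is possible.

1.0625; no

With common denominator 2^4 = 16: Σ 2^(−ℓᵢ) = 4/16 + 2/16 + 4/16 + 1/16 + 2/16 + 4/16 = 17/16 = 1.0625.
Kraft's inequality requires Σ ≤ 1; here Σ = 1.0625 > 1, so no such prefix code exists.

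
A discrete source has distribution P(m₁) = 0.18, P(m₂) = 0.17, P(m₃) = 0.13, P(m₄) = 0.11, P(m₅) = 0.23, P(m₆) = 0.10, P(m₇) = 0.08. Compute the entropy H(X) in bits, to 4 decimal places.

2.7242 bits

H = −Σ pᵢ log₂ pᵢ.
−0.18·log₂(0.18) = 0.4453
−0.17·log₂(0.17) = 0.4346
−0.13·log₂(0.13) = 0.3826
−0.11·log₂(0.11) = 0.3503
−0.23·log₂(0.23) = 0.4877
−0.10·log₂(0.10) = 0.3322
−0.08·log₂(0.08) = 0.2915
Sum ≈ 2.7242 → 2.7242 bits.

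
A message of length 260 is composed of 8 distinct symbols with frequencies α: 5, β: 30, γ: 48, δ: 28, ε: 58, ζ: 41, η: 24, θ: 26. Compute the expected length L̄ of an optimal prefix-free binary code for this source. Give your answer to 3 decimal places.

Probabilities are the counts divided by 260.
Repeatedly combine the two least-probable nodes; the expected code length is the sum of the merged weights.
merge 1/52 + 6/65 → 29/260
merge 1/10 + 7/65 → 27/130
merge 29/260 + 3/26 → 59/260
merge 41/260 + 12/65 → 89/260
merge 27/130 + 29/130 → 28/65
merge 59/260 + 89/260 → 37/65
merge 28/65 + 37/65 → 1
L = 29/260 + 27/130 + 59/260 + 89/260 + 28/65 + 37/65 + 1 = 751/260 ≈ 2.888 bits/symbol.

2.888 bits/symbol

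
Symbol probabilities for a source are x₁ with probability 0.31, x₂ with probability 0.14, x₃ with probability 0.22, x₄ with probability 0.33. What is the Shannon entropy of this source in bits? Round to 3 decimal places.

1.929 bits

H = −Σ pᵢ log₂ pᵢ.
−0.31·log₂(0.31) = 0.5238
−0.14·log₂(0.14) = 0.3971
−0.22·log₂(0.22) = 0.4806
−0.33·log₂(0.33) = 0.5278
Sum ≈ 1.9293 → 1.929 bits.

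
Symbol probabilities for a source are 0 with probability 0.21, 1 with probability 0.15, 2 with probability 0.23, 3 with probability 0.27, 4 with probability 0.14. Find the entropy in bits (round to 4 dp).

H = −Σ pᵢ log₂ pᵢ.
−0.21·log₂(0.21) = 0.4728
−0.15·log₂(0.15) = 0.4105
−0.23·log₂(0.23) = 0.4877
−0.27·log₂(0.27) = 0.5100
−0.14·log₂(0.14) = 0.3971
Sum ≈ 2.2782 → 2.2782 bits.

2.2782 bits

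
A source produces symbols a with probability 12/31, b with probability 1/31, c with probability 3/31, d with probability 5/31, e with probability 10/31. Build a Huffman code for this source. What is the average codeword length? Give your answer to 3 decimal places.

Repeatedly combine the two least-probable nodes; the expected code length is the sum of the merged weights.
merge 1/31 + 3/31 → 4/31
merge 4/31 + 5/31 → 9/31
merge 9/31 + 10/31 → 19/31
merge 12/31 + 19/31 → 1
L = 4/31 + 9/31 + 19/31 + 1 = 63/31 ≈ 2.032 bits/symbol.

2.032 bits/symbol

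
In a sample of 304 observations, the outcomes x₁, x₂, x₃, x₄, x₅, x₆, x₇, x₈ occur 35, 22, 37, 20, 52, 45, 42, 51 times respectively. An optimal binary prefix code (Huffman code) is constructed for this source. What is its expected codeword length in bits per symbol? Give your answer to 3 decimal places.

Probabilities are the counts divided by 304.
Repeatedly combine the two least-probable nodes; the expected code length is the sum of the merged weights.
merge 5/76 + 11/152 → 21/152
merge 35/304 + 37/304 → 9/38
merge 21/152 + 21/152 → 21/76
merge 45/304 + 51/304 → 6/19
merge 13/76 + 9/38 → 31/76
merge 21/76 + 6/19 → 45/76
merge 31/76 + 45/76 → 1
L = 21/152 + 9/38 + 21/76 + 6/19 + 31/76 + 45/76 + 1 = 451/152 ≈ 2.967 bits/symbol.

2.967 bits/symbol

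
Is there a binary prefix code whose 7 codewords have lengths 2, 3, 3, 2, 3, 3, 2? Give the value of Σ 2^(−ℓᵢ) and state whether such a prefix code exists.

1.25; no

With common denominator 2^3 = 8: Σ 2^(−ℓᵢ) = 2/8 + 1/8 + 1/8 + 2/8 + 1/8 + 1/8 + 2/8 = 10/8 = 1.25.
Kraft's inequality requires Σ ≤ 1; here Σ = 1.25 > 1, so no such prefix code exists.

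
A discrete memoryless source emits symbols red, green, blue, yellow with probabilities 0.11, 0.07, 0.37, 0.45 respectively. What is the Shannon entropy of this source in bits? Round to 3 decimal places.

1.668 bits

H = −Σ pᵢ log₂ pᵢ.
−0.11·log₂(0.11) = 0.3503
−0.07·log₂(0.07) = 0.2686
−0.37·log₂(0.37) = 0.5307
−0.45·log₂(0.45) = 0.5184
Sum ≈ 1.6680 → 1.668 bits.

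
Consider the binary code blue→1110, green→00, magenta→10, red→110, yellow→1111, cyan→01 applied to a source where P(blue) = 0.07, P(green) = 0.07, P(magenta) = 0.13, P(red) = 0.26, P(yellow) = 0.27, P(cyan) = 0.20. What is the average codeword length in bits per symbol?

L̄ = Σ pᵢ·ℓᵢ = 0.07·4 + 0.07·2 + 0.13·2 + 0.26·3 + 0.27·4 + 0.20·2 = 2.94 bits/symbol.

2.94 bits/symbol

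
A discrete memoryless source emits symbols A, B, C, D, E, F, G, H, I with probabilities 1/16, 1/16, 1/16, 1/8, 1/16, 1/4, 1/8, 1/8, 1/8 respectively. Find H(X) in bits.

3 bits

Each probability is a power of 1/2, so log₂(1/p) is an integer.
H = Σ p·log₂(1/p) = 1/16·4 + 1/16·4 + 1/16·4 + 1/8·3 + 1/16·4 + 1/4·2 + 1/8·3 + 1/8·3 + 1/8·3 = 3 bits.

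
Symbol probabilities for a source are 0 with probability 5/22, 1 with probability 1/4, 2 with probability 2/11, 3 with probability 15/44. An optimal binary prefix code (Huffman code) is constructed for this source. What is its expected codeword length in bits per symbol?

Repeatedly combine the two least-probable nodes; the expected code length is the sum of the merged weights.
merge 2/11 + 5/22 → 9/22
merge 1/4 + 15/44 → 13/22
merge 9/22 + 13/22 → 1
L = 9/22 + 13/22 + 1 = 2 bits/symbol.

2 bits/symbol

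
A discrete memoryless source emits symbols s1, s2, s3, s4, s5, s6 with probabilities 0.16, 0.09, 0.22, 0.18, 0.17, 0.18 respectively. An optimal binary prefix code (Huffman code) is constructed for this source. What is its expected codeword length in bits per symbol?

Repeatedly combine the two least-probable nodes; the expected code length is the sum of the merged weights.
merge 9/100 + 4/25 → 1/4
merge 17/100 + 9/50 → 7/20
merge 9/50 + 11/50 → 2/5
merge 1/4 + 7/20 → 3/5
merge 2/5 + 3/5 → 1
L = 1/4 + 7/20 + 2/5 + 3/5 + 1 = 13/5 = 2.6 bits/symbol.

2.6 bits/symbol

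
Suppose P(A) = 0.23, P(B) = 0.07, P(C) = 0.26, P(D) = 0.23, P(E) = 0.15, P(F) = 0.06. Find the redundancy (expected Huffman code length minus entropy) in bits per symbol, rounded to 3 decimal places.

0.007 bits

Entropy H = −Σ p log₂ p ≈ 2.4033 bits.
Huffman merges: 3/50+7/100→13/100; 13/100+3/20→7/25; 23/100+23/100→23/50; 13/50+7/25→27/50; 23/50+27/50→1. L = 241/100 ≈ 2.4100.
L − H = 2.4100 − 2.4033 = 0.007 bits.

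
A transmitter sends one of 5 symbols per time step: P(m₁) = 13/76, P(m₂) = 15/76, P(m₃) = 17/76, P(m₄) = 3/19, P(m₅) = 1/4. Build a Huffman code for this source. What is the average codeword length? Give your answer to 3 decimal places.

Repeatedly combine the two least-probable nodes; the expected code length is the sum of the merged weights.
merge 3/19 + 13/76 → 25/76
merge 15/76 + 17/76 → 8/19
merge 1/4 + 25/76 → 11/19
merge 8/19 + 11/19 → 1
L = 25/76 + 8/19 + 11/19 + 1 = 177/76 ≈ 2.329 bits/symbol.

2.329 bits/symbol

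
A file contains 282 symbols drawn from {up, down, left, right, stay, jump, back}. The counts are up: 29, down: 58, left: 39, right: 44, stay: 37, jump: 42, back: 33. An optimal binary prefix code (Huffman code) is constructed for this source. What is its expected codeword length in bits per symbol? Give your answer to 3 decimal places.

Probabilities are the counts divided by 282.
Repeatedly combine the two least-probable nodes; the expected code length is the sum of the merged weights.
merge 29/282 + 11/94 → 31/141
merge 37/282 + 13/94 → 38/141
merge 7/47 + 22/141 → 43/141
merge 29/141 + 31/141 → 20/47
merge 38/141 + 43/141 → 27/47
merge 20/47 + 27/47 → 1
L = 31/141 + 38/141 + 43/141 + 20/47 + 27/47 + 1 = 394/141 ≈ 2.794 bits/symbol.

2.794 bits/symbol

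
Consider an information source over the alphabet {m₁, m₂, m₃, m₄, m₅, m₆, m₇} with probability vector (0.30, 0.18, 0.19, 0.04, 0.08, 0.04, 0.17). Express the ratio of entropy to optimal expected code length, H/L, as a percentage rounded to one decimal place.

Entropy H = −Σ p log₂ p ≈ 2.5192 bits.
Huffman merges: 1/25+1/25→2/25; 2/25+2/25→4/25; 4/25+17/100→33/100; 9/50+19/100→37/100; 3/10+33/100→63/100; 37/100+63/100→1. L = 257/100 ≈ 2.5700.
Efficiency = H/L = 2.5192/2.5700 = 98.0%.

98.0%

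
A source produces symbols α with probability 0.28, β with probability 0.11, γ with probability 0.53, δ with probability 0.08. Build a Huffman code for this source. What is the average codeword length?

1.66 bits/symbol

Repeatedly combine the two least-probable nodes; the expected code length is the sum of the merged weights.
merge 2/25 + 11/100 → 19/100
merge 19/100 + 7/25 → 47/100
merge 47/100 + 53/100 → 1
L = 19/100 + 47/100 + 1 = 83/50 = 1.66 bits/symbol.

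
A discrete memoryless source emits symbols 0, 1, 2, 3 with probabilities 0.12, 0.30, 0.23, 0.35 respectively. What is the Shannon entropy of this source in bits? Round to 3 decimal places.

H = −Σ pᵢ log₂ pᵢ.
−0.12·log₂(0.12) = 0.3671
−0.30·log₂(0.30) = 0.5211
−0.23·log₂(0.23) = 0.4877
−0.35·log₂(0.35) = 0.5301
Sum ≈ 1.9059 → 1.906 bits.

1.906 bits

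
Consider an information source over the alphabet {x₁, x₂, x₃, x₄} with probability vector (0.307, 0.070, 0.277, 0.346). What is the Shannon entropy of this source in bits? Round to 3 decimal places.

1.834 bits

H = −Σ pᵢ log₂ pᵢ.
−0.307·log₂(0.307) = 0.5230
−0.070·log₂(0.070) = 0.2686
−0.277·log₂(0.277) = 0.5130
−0.346·log₂(0.346) = 0.5298
Sum ≈ 1.8344 → 1.834 bits.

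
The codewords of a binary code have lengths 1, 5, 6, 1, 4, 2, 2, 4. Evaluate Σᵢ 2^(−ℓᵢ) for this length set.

1.671875

With common denominator 2^6 = 64: Σ 2^(−ℓᵢ) = 32/64 + 2/64 + 1/64 + 32/64 + 4/64 + 16/64 + 16/64 + 4/64 = 107/64 = 1.671875.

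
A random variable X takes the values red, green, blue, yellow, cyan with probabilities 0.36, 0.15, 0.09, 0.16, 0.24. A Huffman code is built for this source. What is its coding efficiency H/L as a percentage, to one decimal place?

Entropy H = −Σ p log₂ p ≈ 2.1710 bits.
Huffman merges: 9/100+3/20→6/25; 4/25+6/25→2/5; 6/25+9/25→3/5; 2/5+3/5→1. L = 56/25 ≈ 2.2400.
Efficiency = H/L = 2.1710/2.2400 = 96.9%.

96.9%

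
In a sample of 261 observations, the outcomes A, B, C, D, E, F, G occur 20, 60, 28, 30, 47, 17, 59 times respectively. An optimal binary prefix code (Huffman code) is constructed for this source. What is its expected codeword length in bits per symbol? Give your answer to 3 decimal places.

2.686 bits/symbol

Probabilities are the counts divided by 261.
Repeatedly combine the two least-probable nodes; the expected code length is the sum of the merged weights.
merge 17/261 + 20/261 → 37/261
merge 28/261 + 10/87 → 2/9
merge 37/261 + 47/261 → 28/87
merge 2/9 + 59/261 → 13/29
merge 20/87 + 28/87 → 16/29
merge 13/29 + 16/29 → 1
L = 37/261 + 2/9 + 28/87 + 13/29 + 16/29 + 1 = 701/261 ≈ 2.686 bits/symbol.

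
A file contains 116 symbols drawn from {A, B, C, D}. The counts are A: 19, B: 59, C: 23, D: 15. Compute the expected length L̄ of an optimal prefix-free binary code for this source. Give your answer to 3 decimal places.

1.784 bits/symbol

Probabilities are the counts divided by 116.
Repeatedly combine the two least-probable nodes; the expected code length is the sum of the merged weights.
merge 15/116 + 19/116 → 17/58
merge 23/116 + 17/58 → 57/116
merge 57/116 + 59/116 → 1
L = 17/58 + 57/116 + 1 = 207/116 ≈ 1.784 bits/symbol.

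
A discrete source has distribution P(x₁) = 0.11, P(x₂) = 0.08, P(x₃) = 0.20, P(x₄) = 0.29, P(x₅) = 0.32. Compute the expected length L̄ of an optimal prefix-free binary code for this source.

2.19 bits/symbol

Repeatedly combine the two least-probable nodes; the expected code length is the sum of the merged weights.
merge 2/25 + 11/100 → 19/100
merge 19/100 + 1/5 → 39/100
merge 29/100 + 8/25 → 61/100
merge 39/100 + 61/100 → 1
L = 19/100 + 39/100 + 61/100 + 1 = 219/100 = 2.19 bits/symbol.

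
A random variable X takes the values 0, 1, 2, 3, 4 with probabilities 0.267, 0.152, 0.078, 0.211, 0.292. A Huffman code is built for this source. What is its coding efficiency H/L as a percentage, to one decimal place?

98.7%

Entropy H = −Σ p log₂ p ≈ 2.2011 bits.
Huffman merges: 39/500+19/125→23/100; 211/1000+23/100→441/1000; 267/1000+73/250→559/1000; 441/1000+559/1000→1. L = 223/100 ≈ 2.2300.
Efficiency = H/L = 2.2011/2.2300 = 98.7%.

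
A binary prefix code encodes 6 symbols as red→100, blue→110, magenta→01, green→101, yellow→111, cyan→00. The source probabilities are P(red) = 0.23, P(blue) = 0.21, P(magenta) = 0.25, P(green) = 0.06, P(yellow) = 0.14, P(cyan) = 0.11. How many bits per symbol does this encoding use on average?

L̄ = Σ pᵢ·ℓᵢ = 0.23·3 + 0.21·3 + 0.25·2 + 0.06·3 + 0.14·3 + 0.11·2 = 2.64 bits/symbol.

2.64 bits/symbol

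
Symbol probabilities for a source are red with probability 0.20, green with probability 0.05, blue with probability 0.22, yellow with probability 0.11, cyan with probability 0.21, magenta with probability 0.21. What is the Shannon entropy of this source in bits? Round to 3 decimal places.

2.457 bits

H = −Σ pᵢ log₂ pᵢ.
−0.20·log₂(0.20) = 0.4644
−0.05·log₂(0.05) = 0.2161
−0.22·log₂(0.22) = 0.4806
−0.11·log₂(0.11) = 0.3503
−0.21·log₂(0.21) = 0.4728
−0.21·log₂(0.21) = 0.4728
Sum ≈ 2.4570 → 2.457 bits.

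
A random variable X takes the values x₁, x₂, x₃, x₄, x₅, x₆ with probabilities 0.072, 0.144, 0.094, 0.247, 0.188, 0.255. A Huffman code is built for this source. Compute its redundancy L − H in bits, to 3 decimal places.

0.025 bits

Entropy H = −Σ p log₂ p ≈ 2.4509 bits.
Huffman merges: 9/125+47/500→83/500; 18/125+83/500→31/100; 47/250+247/1000→87/200; 51/200+31/100→113/200; 87/200+113/200→1. L = 619/250 ≈ 2.4760.
L − H = 2.4760 − 2.4509 = 0.025 bits.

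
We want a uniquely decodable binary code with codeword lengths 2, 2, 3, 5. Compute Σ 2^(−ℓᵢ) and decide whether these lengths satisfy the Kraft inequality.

0.65625; yes

With common denominator 2^5 = 32: Σ 2^(−ℓᵢ) = 8/32 + 8/32 + 4/32 + 1/32 = 21/32 = 0.65625.
Kraft's inequality requires Σ ≤ 1; here Σ = 0.65625 ≤ 1, so such a prefix code exists.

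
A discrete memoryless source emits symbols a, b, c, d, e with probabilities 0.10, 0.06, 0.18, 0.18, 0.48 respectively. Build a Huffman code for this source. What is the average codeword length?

Repeatedly combine the two least-probable nodes; the expected code length is the sum of the merged weights.
merge 3/50 + 1/10 → 4/25
merge 4/25 + 9/50 → 17/50
merge 9/50 + 17/50 → 13/25
merge 12/25 + 13/25 → 1
L = 4/25 + 17/50 + 13/25 + 1 = 101/50 = 2.02 bits/symbol.

2.02 bits/symbol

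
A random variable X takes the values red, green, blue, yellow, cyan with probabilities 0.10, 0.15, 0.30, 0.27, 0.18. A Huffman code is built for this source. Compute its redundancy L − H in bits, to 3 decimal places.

Entropy H = −Σ p log₂ p ≈ 2.2192 bits.
Huffman merges: 1/10+3/20→1/4; 9/50+1/4→43/100; 27/100+3/10→57/100; 43/100+57/100→1. L = 9/4 ≈ 2.2500.
L − H = 2.2500 − 2.2192 = 0.031 bits.

0.031 bits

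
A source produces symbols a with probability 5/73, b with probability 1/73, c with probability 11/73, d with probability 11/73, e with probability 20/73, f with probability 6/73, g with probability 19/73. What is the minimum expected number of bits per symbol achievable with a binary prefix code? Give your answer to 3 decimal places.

Repeatedly combine the two least-probable nodes; the expected code length is the sum of the merged weights.
merge 1/73 + 5/73 → 6/73
merge 6/73 + 6/73 → 12/73
merge 11/73 + 11/73 → 22/73
merge 12/73 + 19/73 → 31/73
merge 20/73 + 22/73 → 42/73
merge 31/73 + 42/73 → 1
L = 6/73 + 12/73 + 22/73 + 31/73 + 42/73 + 1 = 186/73 ≈ 2.548 bits/symbol.

2.548 bits/symbol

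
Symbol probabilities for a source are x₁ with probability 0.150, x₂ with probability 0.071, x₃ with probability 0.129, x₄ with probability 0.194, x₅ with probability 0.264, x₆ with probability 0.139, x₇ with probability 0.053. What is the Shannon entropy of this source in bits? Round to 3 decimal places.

H = −Σ pᵢ log₂ pᵢ.
−0.150·log₂(0.150) = 0.4105
−0.071·log₂(0.071) = 0.2709
−0.129·log₂(0.129) = 0.3811
−0.194·log₂(0.194) = 0.4590
−0.264·log₂(0.264) = 0.5072
−0.139·log₂(0.139) = 0.3957
−0.053·log₂(0.053) = 0.2246
Sum ≈ 2.6492 → 2.649 bits.

2.649 bits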